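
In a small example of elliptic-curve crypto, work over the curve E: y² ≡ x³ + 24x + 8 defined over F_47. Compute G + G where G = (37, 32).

(37, 15)

tangent at (37, 32): λ = (3·37² + 24)/(2·32) ≡ 42/17. 17⁻¹ ≡ 36 (mod 47) since 17·36 = 612 ≡ 1, so λ ≡ 42·36 ≡ 8.
  x = λ² - 37 - 37 = 64 - 74 ≡ 37; y = λ·(37 - 37) - 32 ≡ 15. → (37, 15)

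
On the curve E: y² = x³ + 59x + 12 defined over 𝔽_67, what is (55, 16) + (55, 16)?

(53, 44)

tangent at (55, 16): λ = (3·55² + 59)/(2·16) ≡ 22/32. 32⁻¹ ≡ 44 (mod 67), so λ ≡ 22·44 ≡ 30.
  x = λ² - 55 - 55 = 900 - 110 ≡ 53; y = λ·(55 - 53) - 16 ≡ 44. → (53, 44)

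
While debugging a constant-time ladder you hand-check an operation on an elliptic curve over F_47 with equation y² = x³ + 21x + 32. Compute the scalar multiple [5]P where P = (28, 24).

O

Double-and-add on 5 = (101)₂. Start with P = (28, 24) for the leading 1-bit.
double: tangent at (28, 24): λ = (3·28² + 21)/(2·24) ≡ 23/1. 1⁻¹ ≡ 1 (mod 47), so λ ≡ 23·1 ≡ 23.
  x = λ² - 28 - 28 = 529 - 56 ≡ 3; y = λ·(28 - 3) - 24 ≡ 34. → (3, 34)
double: tangent at (3, 34): λ = (3·3² + 21)/(2·34) ≡ 1/21. 21⁻¹ ≡ 9 (mod 47) since 21·9 = 189 ≡ 1, so λ ≡ 1·9 ≡ 9.
  x = λ² - 3 - 3 = 81 - 6 ≡ 28; y = λ·(3 - 28) - 34 ≡ 23. → (28, 23)
add P: (28, 23) + (28, 24): same x and y₁ ≡ -y₂, so the sum is 𝒪.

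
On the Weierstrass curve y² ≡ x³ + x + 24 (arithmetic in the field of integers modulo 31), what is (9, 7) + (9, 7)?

(27, 7)

tangent at (9, 7): λ = (3·9² + 1)/(2·7) ≡ 27/14. 14⁻¹ ≡ 20 (mod 31), so λ ≡ 27·20 ≡ 13.
  x = λ² - 9 - 9 = 169 - 18 ≡ 27; y = λ·(9 - 27) - 7 ≡ 7. → (27, 7)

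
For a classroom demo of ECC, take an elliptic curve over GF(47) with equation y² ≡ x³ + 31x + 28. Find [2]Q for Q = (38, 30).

tangent at (38, 30): λ = (3·38² + 31)/(2·30) ≡ 39/13. 13⁻¹ ≡ 29 (mod 47) since 13·29 = 377 ≡ 1, so λ ≡ 39·29 ≡ 3.
  x = λ² - 38 - 38 = 9 - 76 ≡ 27; y = λ·(38 - 27) - 30 ≡ 3. → (27, 3)

(27, 3)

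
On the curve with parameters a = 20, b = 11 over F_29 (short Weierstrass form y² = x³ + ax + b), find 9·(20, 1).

(20, 1)

Write Q = (20, 1).
Double-and-add on 9 = (1001)₂. Start with Q = (20, 1) for the leading 1-bit.
double: tangent at (20, 1): λ = (3·20² + 20)/(2·1) ≡ 2/2. 2⁻¹ ≡ 15 (mod 29), so λ ≡ 2·15 ≡ 1.
  x = λ² - 20 - 20 = 1 - 40 ≡ 19; y = λ·(20 - 19) - 1 ≡ 0. → (19, 0)
double: (19, 0) + (19, 0): same x and y₁ ≡ -y₂, so the sum is ∞.
double: ∞ + ∞ = ∞ (identity).
add Q: ∞ + (20, 1) = (20, 1) (identity).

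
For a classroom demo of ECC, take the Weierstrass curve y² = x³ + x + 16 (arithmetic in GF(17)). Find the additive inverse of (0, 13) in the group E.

(0, 4)

-(0, 13) = (0, -13 mod 17) = (0, 4).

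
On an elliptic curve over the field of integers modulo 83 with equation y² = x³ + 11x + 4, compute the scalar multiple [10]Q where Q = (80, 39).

(61, 53)

Double-and-add on 10 = (1010)₂. Start with Q = (80, 39) for the leading 1-bit.
double: tangent at (80, 39): λ = (3·80² + 11)/(2·39) ≡ 38/78. 78⁻¹ ≡ 33 (mod 83), so λ ≡ 38·33 ≡ 9.
  x = λ² - 80 - 80 = 81 - 160 ≡ 4; y = λ·(80 - 4) - 39 ≡ 64. → (4, 64)
double: tangent at (4, 64): λ = (3·4² + 11)/(2·64) ≡ 59/45. 45⁻¹ ≡ 24 (mod 83) since 45·24 = 1080 ≡ 1, so λ ≡ 59·24 ≡ 5.
  x = λ² - 4 - 4 = 25 - 8 ≡ 17; y = λ·(4 - 17) - 64 ≡ 37. → (17, 37)
add Q: (17, 37) + (80, 39). λ = (39 - 37)/(80 - 17) ≡ 2/63 mod 83. 63⁻¹ ≡ 29 (mod 83), so λ ≡ 58.
  x = λ² - 17 - 80 = 3364 - 97 ≡ 30; y = λ·(17 - 30) - 37 ≡ 39. → (30, 39)
double: tangent at (30, 39): λ = (3·30² + 11)/(2·39) ≡ 55/78. 78⁻¹ ≡ 33 (mod 83) since 78·33 = 2574 ≡ 1, so λ ≡ 55·33 ≡ 72.
  x = λ² - 30 - 30 = 5184 - 60 ≡ 61; y = λ·(30 - 61) - 39 ≡ 53. → (61, 53)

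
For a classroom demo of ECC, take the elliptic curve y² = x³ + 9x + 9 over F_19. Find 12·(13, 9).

Write G = (13, 9).
Repeated addition: build up to 12G.
2G: tangent at (13, 9): λ = (3·13² + 9)/(2·9) ≡ 3/18. 18⁻¹ ≡ 18 (mod 19), so λ ≡ 3·18 ≡ 16.
  x = λ² - 13 - 13 = 256 - 26 ≡ 2; y = λ·(13 - 2) - 9 ≡ 15. → (2, 15)
3G: (2, 15) + (13, 9). λ = (9 - 15)/(13 - 2) ≡ 13/11 mod 19. 11⁻¹ ≡ 7 (mod 19), so λ ≡ 15.
  x = λ² - 2 - 13 = 225 - 15 ≡ 1; y = λ·(2 - 1) - 15 ≡ 0. → (1, 0)
4G: (1, 0) + (13, 9). λ = (9 - 0)/(13 - 1) ≡ 9/12 mod 19. 12⁻¹ ≡ 8 (mod 19) since 12·8 = 96 ≡ 1, so λ ≡ 15.
  x = λ² - 1 - 13 = 225 - 14 ≡ 2; y = λ·(1 - 2) - 0 ≡ 4. → (2, 4)
5G: (2, 4) + (13, 9). λ = (9 - 4)/(13 - 2) ≡ 5/11 mod 19. 11⁻¹ ≡ 7 (mod 19), so λ ≡ 16.
  x = λ² - 2 - 13 = 256 - 15 ≡ 13; y = λ·(2 - 13) - 4 ≡ 10. → (13, 10)
6G: (13, 10) + (13, 9): same x and y₁ ≡ -y₂, so the sum is O.
7G: O + (13, 9) = (13, 9) (identity).
8G: tangent at (13, 9): λ = (3·13² + 9)/(2·9) ≡ 3/18. 18⁻¹ ≡ 18 (mod 19) since 18·18 = 324 ≡ 1, so λ ≡ 3·18 ≡ 16.
  x = λ² - 13 - 13 = 256 - 26 ≡ 2; y = λ·(13 - 2) - 9 ≡ 15. → (2, 15)
9G: (2, 15) + (13, 9). λ = (9 - 15)/(13 - 2) ≡ 13/11 mod 19. 11⁻¹ ≡ 7 (mod 19) since 11·7 = 77 ≡ 1, so λ ≡ 15.
  x = λ² - 2 - 13 = 225 - 15 ≡ 1; y = λ·(2 - 1) - 15 ≡ 0. → (1, 0)
10G: (1, 0) + (13, 9). λ = (9 - 0)/(13 - 1) ≡ 9/12 mod 19. 12⁻¹ ≡ 8 (mod 19) since 12·8 = 96 ≡ 1, so λ ≡ 15.
  x = λ² - 1 - 13 = 225 - 14 ≡ 2; y = λ·(1 - 2) - 0 ≡ 4. → (2, 4)
11G: (2, 4) + (13, 9). λ = (9 - 4)/(13 - 2) ≡ 5/11 mod 19. 11⁻¹ ≡ 7 (mod 19) since 11·7 = 77 ≡ 1, so λ ≡ 16.
  x = λ² - 2 - 13 = 256 - 15 ≡ 13; y = λ·(2 - 13) - 4 ≡ 10. → (13, 10)
12G: (13, 10) + (13, 9): same x and y₁ ≡ -y₂, so the sum is O.

O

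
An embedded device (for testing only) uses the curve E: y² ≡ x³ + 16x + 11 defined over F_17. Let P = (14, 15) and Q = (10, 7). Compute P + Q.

(14, 2)

(14, 15) + (10, 7). λ = (7 - 15)/(10 - 14) ≡ 9/13 mod 17. 13⁻¹ ≡ 4 (mod 17), so λ ≡ 2.
  x = λ² - 14 - 10 = 4 - 24 ≡ 14; y = λ·(14 - 14) - 15 ≡ 2. → (14, 2)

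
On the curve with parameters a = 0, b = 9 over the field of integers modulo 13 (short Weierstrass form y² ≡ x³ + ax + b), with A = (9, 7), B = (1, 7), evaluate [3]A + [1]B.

(0, 10)

First 3A:
Repeated addition: build up to 3A.
2A: tangent at (9, 7): λ = (3·9² + 0)/(2·7) ≡ 9/1. 1⁻¹ ≡ 1 (mod 13), so λ ≡ 9·1 ≡ 9.
  x = λ² - 9 - 9 = 81 - 18 ≡ 11; y = λ·(9 - 11) - 7 ≡ 1. → (11, 1)
3A: (11, 1) + (9, 7). λ = (7 - 1)/(9 - 11) ≡ 6/11 mod 13. 11⁻¹ ≡ 6 (mod 13), so λ ≡ 10.
  x = λ² - 11 - 9 = 100 - 20 ≡ 2; y = λ·(11 - 2) - 1 ≡ 11. → (2, 11)
3A = (2, 11).
Finally 3A + B:
(2, 11) + (1, 7). λ = (7 - 11)/(1 - 2) ≡ 9/12 mod 13. 12⁻¹ ≡ 12 (mod 13), so λ ≡ 4.
  x = λ² - 2 - 1 = 16 - 3 ≡ 0; y = λ·(2 - 0) - 11 ≡ 10. → (0, 10)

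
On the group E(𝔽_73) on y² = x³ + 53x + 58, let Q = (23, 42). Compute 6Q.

Repeated addition: build up to 6Q.
2Q: tangent at (23, 42): λ = (3·23² + 53)/(2·42) ≡ 34/11. 11⁻¹ ≡ 20 (mod 73), so λ ≡ 34·20 ≡ 23.
  x = λ² - 23 - 23 = 529 - 46 ≡ 45; y = λ·(23 - 45) - 42 ≡ 36. → (45, 36)
3Q: (45, 36) + (23, 42). λ = (42 - 36)/(23 - 45) ≡ 6/51 mod 73. 51⁻¹ ≡ 63 (mod 73) since 51·63 = 3213 ≡ 1, so λ ≡ 13.
  x = λ² - 45 - 23 = 169 - 68 ≡ 28; y = λ·(45 - 28) - 36 ≡ 39. → (28, 39)
4Q: (28, 39) + (23, 42). λ = (42 - 39)/(23 - 28) ≡ 3/68 mod 73. 68⁻¹ ≡ 29 (mod 73), so λ ≡ 14.
  x = λ² - 28 - 23 = 196 - 51 ≡ 72; y = λ·(28 - 72) - 39 ≡ 2. → (72, 2)
5Q: (72, 2) + (23, 42). λ = (42 - 2)/(23 - 72) ≡ 40/24 mod 73. 24⁻¹ ≡ 70 (mod 73), so λ ≡ 26.
  x = λ² - 72 - 23 = 676 - 95 ≡ 70; y = λ·(72 - 70) - 2 ≡ 50. → (70, 50)
6Q: (70, 50) + (23, 42). λ = (42 - 50)/(23 - 70) ≡ 65/26 mod 73. 26⁻¹ ≡ 59 (mod 73), so λ ≡ 39.
  x = λ² - 70 - 23 = 1521 - 93 ≡ 41; y = λ·(70 - 41) - 50 ≡ 59. → (41, 59)

(41, 59)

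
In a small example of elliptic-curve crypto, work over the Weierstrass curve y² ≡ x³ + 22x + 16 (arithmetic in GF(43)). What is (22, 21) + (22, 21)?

tangent at (22, 21): λ = (3·22² + 22)/(2·21) ≡ 12/42. 42⁻¹ ≡ 42 (mod 43) since 42·42 = 1764 ≡ 1, so λ ≡ 12·42 ≡ 31.
  x = λ² - 22 - 22 = 961 - 44 ≡ 14; y = λ·(22 - 14) - 21 ≡ 12. → (14, 12)

(14, 12)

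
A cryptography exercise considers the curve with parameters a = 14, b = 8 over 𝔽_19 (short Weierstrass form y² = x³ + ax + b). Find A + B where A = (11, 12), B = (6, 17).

(11, 12) + (6, 17). λ = (17 - 12)/(6 - 11) ≡ 5/14 mod 19. 14⁻¹ ≡ 15 (mod 19) since 14·15 = 210 ≡ 1, so λ ≡ 18.
  x = λ² - 11 - 6 = 324 - 17 ≡ 3; y = λ·(11 - 3) - 12 ≡ 18. → (3, 18)

(3, 18)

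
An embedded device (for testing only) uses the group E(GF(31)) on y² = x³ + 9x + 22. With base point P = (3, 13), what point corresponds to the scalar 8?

(22, 24)

Repeated addition: build up to 8P.
2P: tangent at (3, 13): λ = (3·3² + 9)/(2·13) ≡ 5/26. 26⁻¹ ≡ 6 (mod 31), so λ ≡ 5·6 ≡ 30.
  x = λ² - 3 - 3 = 900 - 6 ≡ 26; y = λ·(3 - 26) - 13 ≡ 10. → (26, 10)
3P: (26, 10) + (3, 13). λ = (13 - 10)/(3 - 26) ≡ 3/8 mod 31. 8⁻¹ ≡ 4 (mod 31), so λ ≡ 12.
  x = λ² - 26 - 3 = 144 - 29 ≡ 22; y = λ·(26 - 22) - 10 ≡ 7. → (22, 7)
4P: (22, 7) + (3, 13). λ = (13 - 7)/(3 - 22) ≡ 6/12 mod 31. 12⁻¹ ≡ 13 (mod 31), so λ ≡ 16.
  x = λ² - 22 - 3 = 256 - 25 ≡ 14; y = λ·(22 - 14) - 7 ≡ 28. → (14, 28)
5P: (14, 28) + (3, 13). λ = (13 - 28)/(3 - 14) ≡ 16/20 mod 31. 20⁻¹ ≡ 14 (mod 31), so λ ≡ 7.
  x = λ² - 14 - 3 = 49 - 17 ≡ 1; y = λ·(14 - 1) - 28 ≡ 1. → (1, 1)
6P: (1, 1) + (3, 13). λ = (13 - 1)/(3 - 1) ≡ 12/2 mod 31. 2⁻¹ ≡ 16 (mod 31) since 2·16 = 32 ≡ 1, so λ ≡ 6.
  x = λ² - 1 - 3 = 36 - 4 ≡ 1; y = λ·(1 - 1) - 1 ≡ 30. → (1, 30)
7P: (1, 30) + (3, 13). λ = (13 - 30)/(3 - 1) ≡ 14/2 mod 31. 2⁻¹ ≡ 16 (mod 31), so λ ≡ 7.
  x = λ² - 1 - 3 = 49 - 4 ≡ 14; y = λ·(1 - 14) - 30 ≡ 3. → (14, 3)
8P: (14, 3) + (3, 13). λ = (13 - 3)/(3 - 14) ≡ 10/20 mod 31. 20⁻¹ ≡ 14 (mod 31) since 20·14 = 280 ≡ 1, so λ ≡ 16.
  x = λ² - 14 - 3 = 256 - 17 ≡ 22; y = λ·(14 - 22) - 3 ≡ 24. → (22, 24)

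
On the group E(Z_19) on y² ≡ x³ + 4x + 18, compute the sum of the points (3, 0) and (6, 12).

(3, 0) + (6, 12). λ = (12 - 0)/(6 - 3) ≡ 12/3 mod 19. 3⁻¹ ≡ 13 (mod 19), so λ ≡ 4.
  x = λ² - 3 - 6 = 16 - 9 ≡ 7; y = λ·(3 - 7) - 0 ≡ 3. → (7, 3)

(7, 3)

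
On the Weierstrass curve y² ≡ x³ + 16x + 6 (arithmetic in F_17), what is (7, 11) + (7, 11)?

(7, 6)

tangent at (7, 11): λ = (3·7² + 16)/(2·11) ≡ 10/5. 5⁻¹ ≡ 7 (mod 17) since 5·7 = 35 ≡ 1, so λ ≡ 10·7 ≡ 2.
  x = λ² - 7 - 7 = 4 - 14 ≡ 7; y = λ·(7 - 7) - 11 ≡ 6. → (7, 6)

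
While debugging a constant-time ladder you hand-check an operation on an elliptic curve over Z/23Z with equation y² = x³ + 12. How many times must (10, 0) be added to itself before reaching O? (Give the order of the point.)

2P: (10, 0) + (10, 0): same x and y₁ ≡ -y₂, so the sum is O.
2P = O, so the order is 2.

2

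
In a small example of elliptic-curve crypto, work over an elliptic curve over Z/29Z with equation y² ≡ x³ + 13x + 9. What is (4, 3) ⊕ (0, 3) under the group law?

(4, 3) + (0, 3). λ = (3 - 3)/(0 - 4) ≡ 0/25 mod 29. 25⁻¹ ≡ 7 (mod 29), so λ ≡ 0.
  x = λ² - 4 - 0 = 0 - 4 ≡ 25; y = λ·(4 - 25) - 3 ≡ 26. → (25, 26)

(25, 26)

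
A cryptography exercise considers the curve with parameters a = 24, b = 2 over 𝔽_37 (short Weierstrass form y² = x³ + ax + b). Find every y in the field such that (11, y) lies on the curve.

x³ + 24x + 2 = 1597 ≡ 6 (mod 37).
6 is a non-residue mod 37; no y exists.

none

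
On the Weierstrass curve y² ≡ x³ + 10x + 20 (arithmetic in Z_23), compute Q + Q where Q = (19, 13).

tangent at (19, 13): λ = (3·19² + 10)/(2·13) ≡ 12/3. 3⁻¹ ≡ 8 (mod 23), so λ ≡ 12·8 ≡ 4.
  x = λ² - 19 - 19 = 16 - 38 ≡ 1; y = λ·(19 - 1) - 13 ≡ 13. → (1, 13)

(1, 13)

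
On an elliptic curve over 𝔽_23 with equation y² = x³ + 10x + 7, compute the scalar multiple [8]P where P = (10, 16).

Repeated addition: build up to 8P.
2P: tangent at (10, 16): λ = (3·10² + 10)/(2·16) ≡ 11/9. 9⁻¹ ≡ 18 (mod 23), so λ ≡ 11·18 ≡ 14.
  x = λ² - 10 - 10 = 196 - 20 ≡ 15; y = λ·(10 - 15) - 16 ≡ 6. → (15, 6)
3P: (15, 6) + (10, 16). λ = (16 - 6)/(10 - 15) ≡ 10/18 mod 23. 18⁻¹ ≡ 9 (mod 23), so λ ≡ 21.
  x = λ² - 15 - 10 = 441 - 25 ≡ 2; y = λ·(15 - 2) - 6 ≡ 14. → (2, 14)
4P: (2, 14) + (10, 16). λ = (16 - 14)/(10 - 2) ≡ 2/8 mod 23. 8⁻¹ ≡ 3 (mod 23) since 8·3 = 24 ≡ 1, so λ ≡ 6.
  x = λ² - 2 - 10 = 36 - 12 ≡ 1; y = λ·(2 - 1) - 14 ≡ 15. → (1, 15)
5P: (1, 15) + (10, 16). λ = (16 - 15)/(10 - 1) ≡ 1/9 mod 23. 9⁻¹ ≡ 18 (mod 23) since 9·18 = 162 ≡ 1, so λ ≡ 18.
  x = λ² - 1 - 10 = 324 - 11 ≡ 14; y = λ·(1 - 14) - 15 ≡ 4. → (14, 4)
6P: (14, 4) + (10, 16). λ = (16 - 4)/(10 - 14) ≡ 12/19 mod 23. 19⁻¹ ≡ 17 (mod 23), so λ ≡ 20.
  x = λ² - 14 - 10 = 400 - 24 ≡ 8; y = λ·(14 - 8) - 4 ≡ 1. → (8, 1)
7P: (8, 1) + (10, 16). λ = (16 - 1)/(10 - 8) ≡ 15/2 mod 23. 2⁻¹ ≡ 12 (mod 23), so λ ≡ 19.
  x = λ² - 8 - 10 = 361 - 18 ≡ 21; y = λ·(8 - 21) - 1 ≡ 5. → (21, 5)
8P: (21, 5) + (10, 16). λ = (16 - 5)/(10 - 21) ≡ 11/12 mod 23. 12⁻¹ ≡ 2 (mod 23), so λ ≡ 22.
  x = λ² - 21 - 10 = 484 - 31 ≡ 16; y = λ·(21 - 16) - 5 ≡ 13. → (16, 13)

(16, 13)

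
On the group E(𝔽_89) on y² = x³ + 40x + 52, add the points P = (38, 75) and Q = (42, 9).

(81, 56)

(38, 75) + (42, 9). λ = (9 - 75)/(42 - 38) ≡ 23/4 mod 89. 4⁻¹ ≡ 67 (mod 89), so λ ≡ 28.
  x = λ² - 38 - 42 = 784 - 80 ≡ 81; y = λ·(38 - 81) - 75 ≡ 56. → (81, 56)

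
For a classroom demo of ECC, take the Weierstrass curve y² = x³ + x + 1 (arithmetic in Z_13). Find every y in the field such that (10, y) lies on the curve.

6, 7

x³ + 1x + 1 = 1011 ≡ 10 (mod 13).
Square roots of 10 mod 13: 6 and 7 (since 6² = 36 ≡ 10).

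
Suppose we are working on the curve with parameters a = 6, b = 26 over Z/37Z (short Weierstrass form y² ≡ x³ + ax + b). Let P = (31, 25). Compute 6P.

(7, 35)

Repeated addition: build up to 6P.
2P: tangent at (31, 25): λ = (3·31² + 6)/(2·25) ≡ 3/13. 13⁻¹ ≡ 20 (mod 37) since 13·20 = 260 ≡ 1, so λ ≡ 3·20 ≡ 23.
  x = λ² - 31 - 31 = 529 - 62 ≡ 23; y = λ·(31 - 23) - 25 ≡ 11. → (23, 11)
3P: (23, 11) + (31, 25). λ = (25 - 11)/(31 - 23) ≡ 14/8 mod 37. 8⁻¹ ≡ 14 (mod 37), so λ ≡ 11.
  x = λ² - 23 - 31 = 121 - 54 ≡ 30; y = λ·(23 - 30) - 11 ≡ 23. → (30, 23)
4P: (30, 23) + (31, 25). λ = (25 - 23)/(31 - 30) ≡ 2/1 mod 37. 1⁻¹ ≡ 1 (mod 37), so λ ≡ 2.
  x = λ² - 30 - 31 = 4 - 61 ≡ 17; y = λ·(30 - 17) - 23 ≡ 3. → (17, 3)
5P: (17, 3) + (31, 25). λ = (25 - 3)/(31 - 17) ≡ 22/14 mod 37. 14⁻¹ ≡ 8 (mod 37), so λ ≡ 28.
  x = λ² - 17 - 31 = 784 - 48 ≡ 33; y = λ·(17 - 33) - 3 ≡ 30. → (33, 30)
6P: (33, 30) + (31, 25). λ = (25 - 30)/(31 - 33) ≡ 32/35 mod 37. 35⁻¹ ≡ 18 (mod 37), so λ ≡ 21.
  x = λ² - 33 - 31 = 441 - 64 ≡ 7; y = λ·(33 - 7) - 30 ≡ 35. → (7, 35)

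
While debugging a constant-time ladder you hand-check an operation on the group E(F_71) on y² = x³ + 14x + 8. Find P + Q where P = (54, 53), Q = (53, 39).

(54, 53) + (53, 39). λ = (39 - 53)/(53 - 54) ≡ 57/70 mod 71. 70⁻¹ ≡ 70 (mod 71) since 70·70 = 4900 ≡ 1, so λ ≡ 14.
  x = λ² - 54 - 53 = 196 - 107 ≡ 18; y = λ·(54 - 18) - 53 ≡ 25. → (18, 25)

(18, 25)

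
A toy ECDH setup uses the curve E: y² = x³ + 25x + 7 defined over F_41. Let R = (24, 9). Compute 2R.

tangent at (24, 9): λ = (3·24² + 25)/(2·9) ≡ 31/18. 18⁻¹ ≡ 16 (mod 41), so λ ≡ 31·16 ≡ 4.
  x = λ² - 24 - 24 = 16 - 48 ≡ 9; y = λ·(24 - 9) - 9 ≡ 10. → (9, 10)

(9, 10)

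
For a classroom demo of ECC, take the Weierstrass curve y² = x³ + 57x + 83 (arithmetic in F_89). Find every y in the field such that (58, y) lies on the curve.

none

x³ + 57x + 83 = 198501 ≡ 31 (mod 89).
31 is a non-residue mod 89; no y exists.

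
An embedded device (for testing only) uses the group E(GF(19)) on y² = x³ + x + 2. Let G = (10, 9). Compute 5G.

(10, 10)

Repeated addition: build up to 5G.
2G: tangent at (10, 9): λ = (3·10² + 1)/(2·9) ≡ 16/18. 18⁻¹ ≡ 18 (mod 19), so λ ≡ 16·18 ≡ 3.
  x = λ² - 10 - 10 = 9 - 20 ≡ 8; y = λ·(10 - 8) - 9 ≡ 16. → (8, 16)
3G: (8, 16) + (10, 9). λ = (9 - 16)/(10 - 8) ≡ 12/2 mod 19. 2⁻¹ ≡ 10 (mod 19), so λ ≡ 6.
  x = λ² - 8 - 10 = 36 - 18 ≡ 18; y = λ·(8 - 18) - 16 ≡ 0. → (18, 0)
4G: (18, 0) + (10, 9). λ = (9 - 0)/(10 - 18) ≡ 9/11 mod 19. 11⁻¹ ≡ 7 (mod 19), so λ ≡ 6.
  x = λ² - 18 - 10 = 36 - 28 ≡ 8; y = λ·(18 - 8) - 0 ≡ 3. → (8, 3)
5G: (8, 3) + (10, 9). λ = (9 - 3)/(10 - 8) ≡ 6/2 mod 19. 2⁻¹ ≡ 10 (mod 19), so λ ≡ 3.
  x = λ² - 8 - 10 = 9 - 18 ≡ 10; y = λ·(8 - 10) - 3 ≡ 10. → (10, 10)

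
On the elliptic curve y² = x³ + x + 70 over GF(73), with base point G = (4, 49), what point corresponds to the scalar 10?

Double-and-add on 10 = (1010)₂. Start with G = (4, 49) for the leading 1-bit.
double: tangent at (4, 49): λ = (3·4² + 1)/(2·49) ≡ 49/25. 25⁻¹ ≡ 38 (mod 73), so λ ≡ 49·38 ≡ 37.
  x = λ² - 4 - 4 = 1369 - 8 ≡ 47; y = λ·(4 - 47) - 49 ≡ 39. → (47, 39)
double: tangent at (47, 39): λ = (3·47² + 1)/(2·39) ≡ 58/5. 5⁻¹ ≡ 44 (mod 73), so λ ≡ 58·44 ≡ 70.
  x = λ² - 47 - 47 = 4900 - 94 ≡ 61; y = λ·(47 - 61) - 39 ≡ 3. → (61, 3)
add G: (61, 3) + (4, 49). λ = (49 - 3)/(4 - 61) ≡ 46/16 mod 73. 16⁻¹ ≡ 32 (mod 73), so λ ≡ 12.
  x = λ² - 61 - 4 = 144 - 65 ≡ 6; y = λ·(61 - 6) - 3 ≡ 0. → (6, 0)
double: (6, 0) + (6, 0): same x and y₁ ≡ -y₂, so the sum is 𝒪.

O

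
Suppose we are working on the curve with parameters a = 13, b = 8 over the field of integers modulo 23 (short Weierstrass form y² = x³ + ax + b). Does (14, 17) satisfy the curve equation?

y² = 17² ≡ 13; x³ + 13x + 8 = 2934 ≡ 13 (mod 23). 13 = 13.

yes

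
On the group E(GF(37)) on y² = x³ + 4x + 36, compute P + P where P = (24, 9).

tangent at (24, 9): λ = (3·24² + 4)/(2·9) ≡ 30/18. 18⁻¹ ≡ 35 (mod 37), so λ ≡ 30·35 ≡ 14.
  x = λ² - 24 - 24 = 196 - 48 ≡ 0; y = λ·(24 - 0) - 9 ≡ 31. → (0, 31)

(0, 31)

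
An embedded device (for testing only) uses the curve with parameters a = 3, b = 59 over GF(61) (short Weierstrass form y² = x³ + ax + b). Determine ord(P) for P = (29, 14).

2P: tangent at (29, 14): λ = (3·29² + 3)/(2·14) ≡ 25/28. 28⁻¹ ≡ 24 (mod 61), so λ ≡ 25·24 ≡ 51.
  x = λ² - 29 - 29 = 2601 - 58 ≡ 42; y = λ·(29 - 42) - 14 ≡ 55. → (42, 55)
3P: (42, 55) + (29, 14). λ = (14 - 55)/(29 - 42) ≡ 20/48 mod 61. 48⁻¹ ≡ 14 (mod 61) since 48·14 = 672 ≡ 1, so λ ≡ 36.
  x = λ² - 42 - 29 = 1296 - 71 ≡ 5; y = λ·(42 - 5) - 55 ≡ 57. → (5, 57)
4P: (5, 57) + (29, 14). λ = (14 - 57)/(29 - 5) ≡ 18/24 mod 61. 24⁻¹ ≡ 28 (mod 61) since 24·28 = 672 ≡ 1, so λ ≡ 16.
  x = λ² - 5 - 29 = 256 - 34 ≡ 39; y = λ·(5 - 39) - 57 ≡ 9. → (39, 9)
5P: (39, 9) + (29, 14). λ = (14 - 9)/(29 - 39) ≡ 5/51 mod 61. 51⁻¹ ≡ 6 (mod 61), so λ ≡ 30.
  x = λ² - 39 - 29 = 900 - 68 ≡ 39; y = λ·(39 - 39) - 9 ≡ 52. → (39, 52)
6P: (39, 52) + (29, 14). λ = (14 - 52)/(29 - 39) ≡ 23/51 mod 61. 51⁻¹ ≡ 6 (mod 61), so λ ≡ 16.
  x = λ² - 39 - 29 = 256 - 68 ≡ 5; y = λ·(39 - 5) - 52 ≡ 4. → (5, 4)
7P: (5, 4) + (29, 14). λ = (14 - 4)/(29 - 5) ≡ 10/24 mod 61. 24⁻¹ ≡ 28 (mod 61) since 24·28 = 672 ≡ 1, so λ ≡ 36.
  x = λ² - 5 - 29 = 1296 - 34 ≡ 42; y = λ·(5 - 42) - 4 ≡ 6. → (42, 6)
8P: (42, 6) + (29, 14). λ = (14 - 6)/(29 - 42) ≡ 8/48 mod 61. 48⁻¹ ≡ 14 (mod 61), so λ ≡ 51.
  x = λ² - 42 - 29 = 2601 - 71 ≡ 29; y = λ·(42 - 29) - 6 ≡ 47. → (29, 47)
9P: (29, 47) + (29, 14): same x and y₁ ≡ -y₂, so the sum is 𝒪.
9P = 𝒪, so the order is 9.

9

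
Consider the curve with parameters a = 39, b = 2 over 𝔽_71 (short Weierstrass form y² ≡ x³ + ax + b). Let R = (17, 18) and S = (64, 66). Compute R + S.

(65, 7)

(17, 18) + (64, 66). λ = (66 - 18)/(64 - 17) ≡ 48/47 mod 71. 47⁻¹ ≡ 68 (mod 71), so λ ≡ 69.
  x = λ² - 17 - 64 = 4761 - 81 ≡ 65; y = λ·(17 - 65) - 18 ≡ 7. → (65, 7)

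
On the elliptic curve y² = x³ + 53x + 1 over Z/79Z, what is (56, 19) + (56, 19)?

tangent at (56, 19): λ = (3·56² + 53)/(2·19) ≡ 60/38. 38⁻¹ ≡ 52 (mod 79), so λ ≡ 60·52 ≡ 39.
  x = λ² - 56 - 56 = 1521 - 112 ≡ 66; y = λ·(56 - 66) - 19 ≡ 65. → (66, 65)

(66, 65)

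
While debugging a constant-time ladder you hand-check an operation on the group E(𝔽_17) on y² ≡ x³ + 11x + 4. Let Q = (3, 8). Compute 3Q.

Repeated addition: build up to 3Q.
2Q: tangent at (3, 8): λ = (3·3² + 11)/(2·8) ≡ 4/16. 16⁻¹ ≡ 16 (mod 17), so λ ≡ 4·16 ≡ 13.
  x = λ² - 3 - 3 = 169 - 6 ≡ 10; y = λ·(3 - 10) - 8 ≡ 3. → (10, 3)
3Q: (10, 3) + (3, 8). λ = (8 - 3)/(3 - 10) ≡ 5/10 mod 17. 10⁻¹ ≡ 12 (mod 17) since 10·12 = 120 ≡ 1, so λ ≡ 9.
  x = λ² - 10 - 3 = 81 - 13 ≡ 0; y = λ·(10 - 0) - 3 ≡ 2. → (0, 2)

(0, 2)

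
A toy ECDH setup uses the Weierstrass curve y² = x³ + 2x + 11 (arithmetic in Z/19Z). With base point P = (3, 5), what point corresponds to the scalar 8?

Repeated addition: build up to 8P.
2P: tangent at (3, 5): λ = (3·3² + 2)/(2·5) ≡ 10/10. 10⁻¹ ≡ 2 (mod 19), so λ ≡ 10·2 ≡ 1.
  x = λ² - 3 - 3 = 1 - 6 ≡ 14; y = λ·(3 - 14) - 5 ≡ 3. → (14, 3)
3P: (14, 3) + (3, 5). λ = (5 - 3)/(3 - 14) ≡ 2/8 mod 19. 8⁻¹ ≡ 12 (mod 19), so λ ≡ 5.
  x = λ² - 14 - 3 = 25 - 17 ≡ 8; y = λ·(14 - 8) - 3 ≡ 8. → (8, 8)
4P: (8, 8) + (3, 5). λ = (5 - 8)/(3 - 8) ≡ 16/14 mod 19. 14⁻¹ ≡ 15 (mod 19) since 14·15 = 210 ≡ 1, so λ ≡ 12.
  x = λ² - 8 - 3 = 144 - 11 ≡ 0; y = λ·(8 - 0) - 8 ≡ 12. → (0, 12)
5P: (0, 12) + (3, 5). λ = (5 - 12)/(3 - 0) ≡ 12/3 mod 19. 3⁻¹ ≡ 13 (mod 19) since 3·13 = 39 ≡ 1, so λ ≡ 4.
  x = λ² - 0 - 3 = 16 - 3 ≡ 13; y = λ·(0 - 13) - 12 ≡ 12. → (13, 12)
6P: (13, 12) + (3, 5). λ = (5 - 12)/(3 - 13) ≡ 12/9 mod 19. 9⁻¹ ≡ 17 (mod 19), so λ ≡ 14.
  x = λ² - 13 - 3 = 196 - 16 ≡ 9; y = λ·(13 - 9) - 12 ≡ 6. → (9, 6)
7P: (9, 6) + (3, 5). λ = (5 - 6)/(3 - 9) ≡ 18/13 mod 19. 13⁻¹ ≡ 3 (mod 19), so λ ≡ 16.
  x = λ² - 9 - 3 = 256 - 12 ≡ 16; y = λ·(9 - 16) - 6 ≡ 15. → (16, 15)
8P: (16, 15) + (3, 5). λ = (5 - 15)/(3 - 16) ≡ 9/6 mod 19. 6⁻¹ ≡ 16 (mod 19) since 6·16 = 96 ≡ 1, so λ ≡ 11.
  x = λ² - 16 - 3 = 121 - 19 ≡ 7; y = λ·(16 - 7) - 15 ≡ 8. → (7, 8)

(7, 8)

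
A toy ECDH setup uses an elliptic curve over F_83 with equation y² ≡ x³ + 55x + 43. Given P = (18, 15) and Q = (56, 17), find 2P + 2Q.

(39, 81)

First 2P:
Repeated addition: build up to 2P.
2P: tangent at (18, 15): λ = (3·18² + 55)/(2·15) ≡ 31/30. 30⁻¹ ≡ 36 (mod 83), so λ ≡ 31·36 ≡ 37.
  x = λ² - 18 - 18 = 1369 - 36 ≡ 5; y = λ·(18 - 5) - 15 ≡ 51. → (5, 51)
2P = (5, 51).
Next 2Q:
Repeated addition: build up to 2Q.
2Q: tangent at (56, 17): λ = (3·56² + 55)/(2·17) ≡ 1/34. 34⁻¹ ≡ 22 (mod 83), so λ ≡ 1·22 ≡ 22.
  x = λ² - 56 - 56 = 484 - 112 ≡ 40; y = λ·(56 - 40) - 17 ≡ 3. → (40, 3)
2Q = (40, 3).
Finally 2P + 2Q:
(5, 51) + (40, 3). λ = (3 - 51)/(40 - 5) ≡ 35/35 mod 83. 35⁻¹ ≡ 19 (mod 83), so λ ≡ 1.
  x = λ² - 5 - 40 = 1 - 45 ≡ 39; y = λ·(5 - 39) - 51 ≡ 81. → (39, 81)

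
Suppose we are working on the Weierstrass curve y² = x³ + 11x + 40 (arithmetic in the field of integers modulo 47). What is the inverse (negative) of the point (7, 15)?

(7, 32)

-(7, 15) = (7, -15 mod 47) = (7, 32).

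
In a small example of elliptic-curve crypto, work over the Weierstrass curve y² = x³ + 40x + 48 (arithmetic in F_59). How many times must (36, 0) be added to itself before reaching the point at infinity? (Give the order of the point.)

2P: (36, 0) + (36, 0): same x and y₁ ≡ -y₂, so the sum is the point at infinity.
2P = the point at infinity, so the order is 2.

2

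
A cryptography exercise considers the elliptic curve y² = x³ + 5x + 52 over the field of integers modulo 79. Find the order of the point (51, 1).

4

2P: tangent at (51, 1): λ = (3·51² + 5)/(2·1) ≡ 66/2. 2⁻¹ ≡ 40 (mod 79), so λ ≡ 66·40 ≡ 33.
  x = λ² - 51 - 51 = 1089 - 102 ≡ 39; y = λ·(51 - 39) - 1 ≡ 0. → (39, 0)
3P: (39, 0) + (51, 1). λ = (1 - 0)/(51 - 39) ≡ 1/12 mod 79. 12⁻¹ ≡ 33 (mod 79) since 12·33 = 396 ≡ 1, so λ ≡ 33.
  x = λ² - 39 - 51 = 1089 - 90 ≡ 51; y = λ·(39 - 51) - 0 ≡ 78. → (51, 78)
4P: (51, 78) + (51, 1): same x and y₁ ≡ -y₂, so the sum is ∞.
4P = ∞, so the order is 4.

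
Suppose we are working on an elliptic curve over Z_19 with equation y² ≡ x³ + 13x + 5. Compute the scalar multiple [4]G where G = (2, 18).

Double-and-add on 4 = (100)₂. Start with G = (2, 18) for the leading 1-bit.
double: tangent at (2, 18): λ = (3·2² + 13)/(2·18) ≡ 6/17. 17⁻¹ ≡ 9 (mod 19) since 17·9 = 153 ≡ 1, so λ ≡ 6·9 ≡ 16.
  x = λ² - 2 - 2 = 256 - 4 ≡ 5; y = λ·(2 - 5) - 18 ≡ 10. → (5, 10)
double: tangent at (5, 10): λ = (3·5² + 13)/(2·10) ≡ 12/1. 1⁻¹ ≡ 1 (mod 19), so λ ≡ 12·1 ≡ 12.
  x = λ² - 5 - 5 = 144 - 10 ≡ 1; y = λ·(5 - 1) - 10 ≡ 0. → (1, 0)

(1, 0)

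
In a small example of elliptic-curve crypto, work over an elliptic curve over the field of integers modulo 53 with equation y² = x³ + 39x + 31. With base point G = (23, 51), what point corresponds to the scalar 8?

Repeated addition: build up to 8G.
2G: tangent at (23, 51): λ = (3·23² + 39)/(2·51) ≡ 36/49. 49⁻¹ ≡ 13 (mod 53), so λ ≡ 36·13 ≡ 44.
  x = λ² - 23 - 23 = 1936 - 46 ≡ 35; y = λ·(23 - 35) - 51 ≡ 4. → (35, 4)
3G: (35, 4) + (23, 51). λ = (51 - 4)/(23 - 35) ≡ 47/41 mod 53. 41⁻¹ ≡ 22 (mod 53), so λ ≡ 27.
  x = λ² - 35 - 23 = 729 - 58 ≡ 35; y = λ·(35 - 35) - 4 ≡ 49. → (35, 49)
4G: (35, 49) + (23, 51). λ = (51 - 49)/(23 - 35) ≡ 2/41 mod 53. 41⁻¹ ≡ 22 (mod 53), so λ ≡ 44.
  x = λ² - 35 - 23 = 1936 - 58 ≡ 23; y = λ·(35 - 23) - 49 ≡ 2. → (23, 2)
5G: (23, 2) + (23, 51): same x and y₁ ≡ -y₂, so the sum is 𝒪.
6G: 𝒪 + (23, 51) = (23, 51) (identity).
7G: tangent at (23, 51): λ = (3·23² + 39)/(2·51) ≡ 36/49. 49⁻¹ ≡ 13 (mod 53), so λ ≡ 36·13 ≡ 44.
  x = λ² - 23 - 23 = 1936 - 46 ≡ 35; y = λ·(23 - 35) - 51 ≡ 4. → (35, 4)
8G: (35, 4) + (23, 51). λ = (51 - 4)/(23 - 35) ≡ 47/41 mod 53. 41⁻¹ ≡ 22 (mod 53), so λ ≡ 27.
  x = λ² - 35 - 23 = 729 - 58 ≡ 35; y = λ·(35 - 35) - 4 ≡ 49. → (35, 49)

(35, 49)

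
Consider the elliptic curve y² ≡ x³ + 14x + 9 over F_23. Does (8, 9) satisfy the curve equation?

y² = 9² ≡ 12; x³ + 14x + 9 = 633 ≡ 12 (mod 23). 12 = 12.

yes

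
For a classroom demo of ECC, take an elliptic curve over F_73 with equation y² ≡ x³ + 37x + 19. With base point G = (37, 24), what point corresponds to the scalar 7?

(4, 31)

Repeated addition: build up to 7G.
2G: tangent at (37, 24): λ = (3·37² + 37)/(2·24) ≡ 56/48. 48⁻¹ ≡ 35 (mod 73), so λ ≡ 56·35 ≡ 62.
  x = λ² - 37 - 37 = 3844 - 74 ≡ 47; y = λ·(37 - 47) - 24 ≡ 13. → (47, 13)
3G: (47, 13) + (37, 24). λ = (24 - 13)/(37 - 47) ≡ 11/63 mod 73. 63⁻¹ ≡ 51 (mod 73) since 63·51 = 3213 ≡ 1, so λ ≡ 50.
  x = λ² - 47 - 37 = 2500 - 84 ≡ 7; y = λ·(47 - 7) - 13 ≡ 16. → (7, 16)
4G: (7, 16) + (37, 24). λ = (24 - 16)/(37 - 7) ≡ 8/30 mod 73. 30⁻¹ ≡ 56 (mod 73), so λ ≡ 10.
  x = λ² - 7 - 37 = 100 - 44 ≡ 56; y = λ·(7 - 56) - 16 ≡ 5. → (56, 5)
5G: (56, 5) + (37, 24). λ = (24 - 5)/(37 - 56) ≡ 19/54 mod 73. 54⁻¹ ≡ 23 (mod 73), so λ ≡ 72.
  x = λ² - 56 - 37 = 5184 - 93 ≡ 54; y = λ·(56 - 54) - 5 ≡ 66. → (54, 66)
6G: (54, 66) + (37, 24). λ = (24 - 66)/(37 - 54) ≡ 31/56 mod 73. 56⁻¹ ≡ 30 (mod 73), so λ ≡ 54.
  x = λ² - 54 - 37 = 2916 - 91 ≡ 51; y = λ·(54 - 51) - 66 ≡ 23. → (51, 23)
7G: (51, 23) + (37, 24). λ = (24 - 23)/(37 - 51) ≡ 1/59 mod 73. 59⁻¹ ≡ 26 (mod 73), so λ ≡ 26.
  x = λ² - 51 - 37 = 676 - 88 ≡ 4; y = λ·(51 - 4) - 23 ≡ 31. → (4, 31)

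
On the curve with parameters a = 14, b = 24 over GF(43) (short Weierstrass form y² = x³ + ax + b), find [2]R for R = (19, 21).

tangent at (19, 21): λ = (3·19² + 14)/(2·21) ≡ 22/42. 42⁻¹ ≡ 42 (mod 43), so λ ≡ 22·42 ≡ 21.
  x = λ² - 19 - 19 = 441 - 38 ≡ 16; y = λ·(19 - 16) - 21 ≡ 42. → (16, 42)

(16, 42)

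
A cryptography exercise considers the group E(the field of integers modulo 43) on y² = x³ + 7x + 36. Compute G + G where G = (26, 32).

tangent at (26, 32): λ = (3·26² + 7)/(2·32) ≡ 14/21. 21⁻¹ ≡ 41 (mod 43), so λ ≡ 14·41 ≡ 15.
  x = λ² - 26 - 26 = 225 - 52 ≡ 1; y = λ·(26 - 1) - 32 ≡ 42. → (1, 42)

(1, 42)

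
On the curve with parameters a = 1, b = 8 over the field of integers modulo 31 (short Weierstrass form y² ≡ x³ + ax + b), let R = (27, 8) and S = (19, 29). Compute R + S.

(27, 8) + (19, 29). λ = (29 - 8)/(19 - 27) ≡ 21/23 mod 31. 23⁻¹ ≡ 27 (mod 31) since 23·27 = 621 ≡ 1, so λ ≡ 9.
  x = λ² - 27 - 19 = 81 - 46 ≡ 4; y = λ·(27 - 4) - 8 ≡ 13. → (4, 13)

(4, 13)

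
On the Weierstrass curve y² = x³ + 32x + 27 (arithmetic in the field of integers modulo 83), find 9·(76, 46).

Write G = (76, 46).
Double-and-add on 9 = (1001)₂. Start with G = (76, 46) for the leading 1-bit.
double: tangent at (76, 46): λ = (3·76² + 32)/(2·46) ≡ 13/9. 9⁻¹ ≡ 37 (mod 83) since 9·37 = 333 ≡ 1, so λ ≡ 13·37 ≡ 66.
  x = λ² - 76 - 76 = 4356 - 152 ≡ 54; y = λ·(76 - 54) - 46 ≡ 78. → (54, 78)
double: tangent at (54, 78): λ = (3·54² + 32)/(2·78) ≡ 65/73. 73⁻¹ ≡ 58 (mod 83) since 73·58 = 4234 ≡ 1, so λ ≡ 65·58 ≡ 35.
  x = λ² - 54 - 54 = 1225 - 108 ≡ 38; y = λ·(54 - 38) - 78 ≡ 67. → (38, 67)
double: tangent at (38, 67): λ = (3·38² + 32)/(2·67) ≡ 48/51. 51⁻¹ ≡ 70 (mod 83) since 51·70 = 3570 ≡ 1, so λ ≡ 48·70 ≡ 40.
  x = λ² - 38 - 38 = 1600 - 76 ≡ 30; y = λ·(38 - 30) - 67 ≡ 4. → (30, 4)
add G: (30, 4) + (76, 46). λ = (46 - 4)/(76 - 30) ≡ 42/46 mod 83. 46⁻¹ ≡ 74 (mod 83), so λ ≡ 37.
  x = λ² - 30 - 76 = 1369 - 106 ≡ 18; y = λ·(30 - 18) - 4 ≡ 25. → (18, 25)

(18, 25)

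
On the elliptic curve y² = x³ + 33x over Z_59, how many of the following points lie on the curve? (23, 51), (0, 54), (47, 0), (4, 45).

3

(23, 51): 51² ≡ 5, rhs ≡ 5 → on.
(0, 54): 54² ≡ 25, rhs ≡ 0 → off.
(47, 0): 0² ≡ 0, rhs ≡ 0 → on.
(4, 45): 45² ≡ 19, rhs ≡ 19 → on.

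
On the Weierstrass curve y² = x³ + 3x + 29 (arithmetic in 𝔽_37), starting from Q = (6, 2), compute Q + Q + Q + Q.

Double-and-add on 4 = (100)₂. Start with Q = (6, 2) for the leading 1-bit.
double: tangent at (6, 2): λ = (3·6² + 3)/(2·2) ≡ 0/4. 4⁻¹ ≡ 28 (mod 37) since 4·28 = 112 ≡ 1, so λ ≡ 0·28 ≡ 0.
  x = λ² - 6 - 6 = 0 - 12 ≡ 25; y = λ·(6 - 25) - 2 ≡ 35. → (25, 35)
double: tangent at (25, 35): λ = (3·25² + 3)/(2·35) ≡ 28/33. 33⁻¹ ≡ 9 (mod 37), so λ ≡ 28·9 ≡ 30.
  x = λ² - 25 - 25 = 900 - 50 ≡ 36; y = λ·(25 - 36) - 35 ≡ 5. → (36, 5)

(36, 5)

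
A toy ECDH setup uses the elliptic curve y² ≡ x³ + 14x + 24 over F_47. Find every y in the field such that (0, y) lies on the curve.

20, 27

x³ + 14x + 24 = 24 ≡ 24 (mod 47).
Square roots of 24 mod 47: 20 and 27 (since 20² = 400 ≡ 24).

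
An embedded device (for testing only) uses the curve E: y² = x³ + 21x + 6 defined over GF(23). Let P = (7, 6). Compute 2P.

tangent at (7, 6): λ = (3·7² + 21)/(2·6) ≡ 7/12. 12⁻¹ ≡ 2 (mod 23) since 12·2 = 24 ≡ 1, so λ ≡ 7·2 ≡ 14.
  x = λ² - 7 - 7 = 196 - 14 ≡ 21; y = λ·(7 - 21) - 6 ≡ 5. → (21, 5)

(21, 5)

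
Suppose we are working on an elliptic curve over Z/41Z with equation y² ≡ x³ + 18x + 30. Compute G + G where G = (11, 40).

(14, 19)

tangent at (11, 40): λ = (3·11² + 18)/(2·40) ≡ 12/39. 39⁻¹ ≡ 20 (mod 41), so λ ≡ 12·20 ≡ 35.
  x = λ² - 11 - 11 = 1225 - 22 ≡ 14; y = λ·(11 - 14) - 40 ≡ 19. → (14, 19)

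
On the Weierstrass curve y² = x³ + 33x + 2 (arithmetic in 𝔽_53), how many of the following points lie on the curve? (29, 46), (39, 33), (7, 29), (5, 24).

2

(29, 46): 46² ≡ 49, rhs ≡ 14 → off.
(39, 33): 33² ≡ 29, rhs ≡ 29 → on.
(7, 29): 29² ≡ 46, rhs ≡ 46 → on.
(5, 24): 24² ≡ 46, rhs ≡ 27 → off.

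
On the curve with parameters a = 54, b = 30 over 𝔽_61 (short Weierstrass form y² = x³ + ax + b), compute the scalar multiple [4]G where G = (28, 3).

(54, 38)

Repeated addition: build up to 4G.
2G: tangent at (28, 3): λ = (3·28² + 54)/(2·3) ≡ 27/6. 6⁻¹ ≡ 51 (mod 61), so λ ≡ 27·51 ≡ 35.
  x = λ² - 28 - 28 = 1225 - 56 ≡ 10; y = λ·(28 - 10) - 3 ≡ 17. → (10, 17)
3G: (10, 17) + (28, 3). λ = (3 - 17)/(28 - 10) ≡ 47/18 mod 61. 18⁻¹ ≡ 17 (mod 61), so λ ≡ 6.
  x = λ² - 10 - 28 = 36 - 38 ≡ 59; y = λ·(10 - 59) - 17 ≡ 55. → (59, 55)
4G: (59, 55) + (28, 3). λ = (3 - 55)/(28 - 59) ≡ 9/30 mod 61. 30⁻¹ ≡ 59 (mod 61), so λ ≡ 43.
  x = λ² - 59 - 28 = 1849 - 87 ≡ 54; y = λ·(59 - 54) - 55 ≡ 38. → (54, 38)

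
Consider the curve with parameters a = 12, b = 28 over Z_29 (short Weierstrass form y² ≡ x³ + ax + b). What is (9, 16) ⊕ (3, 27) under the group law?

(9, 16) + (3, 27). λ = (27 - 16)/(3 - 9) ≡ 11/23 mod 29. 23⁻¹ ≡ 24 (mod 29) since 23·24 = 552 ≡ 1, so λ ≡ 3.
  x = λ² - 9 - 3 = 9 - 12 ≡ 26; y = λ·(9 - 26) - 16 ≡ 20. → (26, 20)

(26, 20)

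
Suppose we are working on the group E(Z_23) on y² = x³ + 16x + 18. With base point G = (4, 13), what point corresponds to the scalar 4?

(22, 1)

Double-and-add on 4 = (100)₂. Start with G = (4, 13) for the leading 1-bit.
double: tangent at (4, 13): λ = (3·4² + 16)/(2·13) ≡ 18/3. 3⁻¹ ≡ 8 (mod 23), so λ ≡ 18·8 ≡ 6.
  x = λ² - 4 - 4 = 36 - 8 ≡ 5; y = λ·(4 - 5) - 13 ≡ 4. → (5, 4)
double: tangent at (5, 4): λ = (3·5² + 16)/(2·4) ≡ 22/8. 8⁻¹ ≡ 3 (mod 23), so λ ≡ 22·3 ≡ 20.
  x = λ² - 5 - 5 = 400 - 10 ≡ 22; y = λ·(5 - 22) - 4 ≡ 1. → (22, 1)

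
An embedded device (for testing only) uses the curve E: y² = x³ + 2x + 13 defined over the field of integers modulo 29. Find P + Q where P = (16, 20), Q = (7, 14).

(16, 20) + (7, 14). λ = (14 - 20)/(7 - 16) ≡ 23/20 mod 29. 20⁻¹ ≡ 16 (mod 29), so λ ≡ 20.
  x = λ² - 16 - 7 = 400 - 23 ≡ 0; y = λ·(16 - 0) - 20 ≡ 10. → (0, 10)

(0, 10)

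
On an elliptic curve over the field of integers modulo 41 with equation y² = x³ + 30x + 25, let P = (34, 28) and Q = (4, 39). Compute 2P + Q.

First 2P:
Repeated addition: build up to 2P.
2P: tangent at (34, 28): λ = (3·34² + 30)/(2·28) ≡ 13/15. 15⁻¹ ≡ 11 (mod 41) since 15·11 = 165 ≡ 1, so λ ≡ 13·11 ≡ 20.
  x = λ² - 34 - 34 = 400 - 68 ≡ 4; y = λ·(34 - 4) - 28 ≡ 39. → (4, 39)
2P = (4, 39).
Finally 2P + Q:
tangent at (4, 39): λ = (3·4² + 30)/(2·39) ≡ 37/37. 37⁻¹ ≡ 10 (mod 41) since 37·10 = 370 ≡ 1, so λ ≡ 37·10 ≡ 1.
  x = λ² - 4 - 4 = 1 - 8 ≡ 34; y = λ·(4 - 34) - 39 ≡ 13. → (34, 13)

(34, 13)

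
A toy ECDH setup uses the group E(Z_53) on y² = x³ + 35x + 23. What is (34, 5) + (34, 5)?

(25, 26)

tangent at (34, 5): λ = (3·34² + 35)/(2·5) ≡ 5/10. 10⁻¹ ≡ 16 (mod 53), so λ ≡ 5·16 ≡ 27.
  x = λ² - 34 - 34 = 729 - 68 ≡ 25; y = λ·(34 - 25) - 5 ≡ 26. → (25, 26)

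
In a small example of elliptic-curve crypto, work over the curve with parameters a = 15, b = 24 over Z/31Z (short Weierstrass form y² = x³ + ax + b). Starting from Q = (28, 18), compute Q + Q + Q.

(19, 10)

Repeated addition: build up to 3Q.
2Q: tangent at (28, 18): λ = (3·28² + 15)/(2·18) ≡ 11/5. 5⁻¹ ≡ 25 (mod 31) since 5·25 = 125 ≡ 1, so λ ≡ 11·25 ≡ 27.
  x = λ² - 28 - 28 = 729 - 56 ≡ 22; y = λ·(28 - 22) - 18 ≡ 20. → (22, 20)
3Q: (22, 20) + (28, 18). λ = (18 - 20)/(28 - 22) ≡ 29/6 mod 31. 6⁻¹ ≡ 26 (mod 31) since 6·26 = 156 ≡ 1, so λ ≡ 10.
  x = λ² - 22 - 28 = 100 - 50 ≡ 19; y = λ·(22 - 19) - 20 ≡ 10. → (19, 10)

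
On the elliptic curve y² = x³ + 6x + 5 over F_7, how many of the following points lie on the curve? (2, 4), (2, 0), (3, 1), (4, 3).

(2, 4): 4² ≡ 2, rhs ≡ 4 → off.
(2, 0): 0² ≡ 0, rhs ≡ 4 → off.
(3, 1): 1² ≡ 1, rhs ≡ 1 → on.
(4, 3): 3² ≡ 2, rhs ≡ 2 → on.

2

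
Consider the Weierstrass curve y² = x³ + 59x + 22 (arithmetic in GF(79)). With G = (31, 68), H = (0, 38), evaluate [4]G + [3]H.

(73, 59)

First 4G:
Double-and-add on 4 = (100)₂. Start with G = (31, 68) for the leading 1-bit.
double: tangent at (31, 68): λ = (3·31² + 59)/(2·68) ≡ 19/57. 57⁻¹ ≡ 61 (mod 79), so λ ≡ 19·61 ≡ 53.
  x = λ² - 31 - 31 = 2809 - 62 ≡ 61; y = λ·(31 - 61) - 68 ≡ 1. → (61, 1)
double: tangent at (61, 1): λ = (3·61² + 59)/(2·1) ≡ 4/2. 2⁻¹ ≡ 40 (mod 79) since 2·40 = 80 ≡ 1, so λ ≡ 4·40 ≡ 2.
  x = λ² - 61 - 61 = 4 - 122 ≡ 40; y = λ·(61 - 40) - 1 ≡ 41. → (40, 41)
4G = (40, 41).
Next 3H:
Repeated addition: build up to 3H.
2H: tangent at (0, 38): λ = (3·0² + 59)/(2·38) ≡ 59/76. 76⁻¹ ≡ 26 (mod 79) since 76·26 = 1976 ≡ 1, so λ ≡ 59·26 ≡ 33.
  x = λ² - 0 - 0 = 1089 - 0 ≡ 62; y = λ·(0 - 62) - 38 ≡ 49. → (62, 49)
3H: (62, 49) + (0, 38). λ = (38 - 49)/(0 - 62) ≡ 68/17 mod 79. 17⁻¹ ≡ 14 (mod 79) since 17·14 = 238 ≡ 1, so λ ≡ 4.
  x = λ² - 62 - 0 = 16 - 62 ≡ 33; y = λ·(62 - 33) - 49 ≡ 67. → (33, 67)
3H = (33, 67).
Finally 4G + 3H:
(40, 41) + (33, 67). λ = (67 - 41)/(33 - 40) ≡ 26/72 mod 79. 72⁻¹ ≡ 45 (mod 79) since 72·45 = 3240 ≡ 1, so λ ≡ 64.
  x = λ² - 40 - 33 = 4096 - 73 ≡ 73; y = λ·(40 - 73) - 41 ≡ 59. → (73, 59)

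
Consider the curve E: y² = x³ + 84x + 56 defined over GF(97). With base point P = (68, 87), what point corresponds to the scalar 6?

(54, 39)

Repeated addition: build up to 6P.
2P: tangent at (68, 87): λ = (3·68² + 84)/(2·87) ≡ 85/77. 77⁻¹ ≡ 63 (mod 97) since 77·63 = 4851 ≡ 1, so λ ≡ 85·63 ≡ 20.
  x = λ² - 68 - 68 = 400 - 136 ≡ 70; y = λ·(68 - 70) - 87 ≡ 67. → (70, 67)
3P: (70, 67) + (68, 87). λ = (87 - 67)/(68 - 70) ≡ 20/95 mod 97. 95⁻¹ ≡ 48 (mod 97) since 95·48 = 4560 ≡ 1, so λ ≡ 87.
  x = λ² - 70 - 68 = 7569 - 138 ≡ 59; y = λ·(70 - 59) - 67 ≡ 17. → (59, 17)
4P: (59, 17) + (68, 87). λ = (87 - 17)/(68 - 59) ≡ 70/9 mod 97. 9⁻¹ ≡ 54 (mod 97) since 9·54 = 486 ≡ 1, so λ ≡ 94.
  x = λ² - 59 - 68 = 8836 - 127 ≡ 76; y = λ·(59 - 76) - 17 ≡ 34. → (76, 34)
5P: (76, 34) + (68, 87). λ = (87 - 34)/(68 - 76) ≡ 53/89 mod 97. 89⁻¹ ≡ 12 (mod 97), so λ ≡ 54.
  x = λ² - 76 - 68 = 2916 - 144 ≡ 56; y = λ·(76 - 56) - 34 ≡ 76. → (56, 76)
6P: (56, 76) + (68, 87). λ = (87 - 76)/(68 - 56) ≡ 11/12 mod 97. 12⁻¹ ≡ 89 (mod 97) since 12·89 = 1068 ≡ 1, so λ ≡ 9.
  x = λ² - 56 - 68 = 81 - 124 ≡ 54; y = λ·(56 - 54) - 76 ≡ 39. → (54, 39)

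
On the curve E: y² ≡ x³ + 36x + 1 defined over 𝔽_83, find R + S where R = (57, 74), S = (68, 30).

(57, 74) + (68, 30). λ = (30 - 74)/(68 - 57) ≡ 39/11 mod 83. 11⁻¹ ≡ 68 (mod 83), so λ ≡ 79.
  x = λ² - 57 - 68 = 6241 - 125 ≡ 57; y = λ·(57 - 57) - 74 ≡ 9. → (57, 9)

(57, 9)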